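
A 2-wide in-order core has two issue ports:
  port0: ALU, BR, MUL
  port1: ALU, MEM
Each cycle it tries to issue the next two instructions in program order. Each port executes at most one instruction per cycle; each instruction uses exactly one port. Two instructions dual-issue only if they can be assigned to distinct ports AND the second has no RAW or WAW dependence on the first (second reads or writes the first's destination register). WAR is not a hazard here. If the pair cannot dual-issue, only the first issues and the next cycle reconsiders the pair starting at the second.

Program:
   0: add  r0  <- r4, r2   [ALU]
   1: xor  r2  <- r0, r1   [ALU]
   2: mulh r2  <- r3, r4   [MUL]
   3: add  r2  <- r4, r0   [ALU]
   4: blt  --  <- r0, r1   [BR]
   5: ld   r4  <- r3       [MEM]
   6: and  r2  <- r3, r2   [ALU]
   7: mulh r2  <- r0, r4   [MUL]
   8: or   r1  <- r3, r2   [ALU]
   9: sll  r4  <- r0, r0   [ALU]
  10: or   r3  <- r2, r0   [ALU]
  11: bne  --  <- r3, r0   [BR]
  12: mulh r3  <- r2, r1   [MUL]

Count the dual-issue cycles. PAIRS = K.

#0 head=0: add.ALU i0 RAW r0
#1 head=1: xor.ALU i1 WAW r2
#2 head=2: mulh.MUL i2 WAW r2
#3 head=3: add.ALU blt.BR i3&i4 dual
#4 head=5: ld.MEM and.ALU i5&i6 dual
#5 head=7: mulh.MUL i7 RAW r2
#6 head=8: or.ALU sll.ALU i8&i9 dual
#7 head=10: or.ALU i10 RAW r3
#8 head=11: bne.BR i11 no-port BR/MUL
#9 head=12: mulh.MUL i12 tail

PAIRS = 3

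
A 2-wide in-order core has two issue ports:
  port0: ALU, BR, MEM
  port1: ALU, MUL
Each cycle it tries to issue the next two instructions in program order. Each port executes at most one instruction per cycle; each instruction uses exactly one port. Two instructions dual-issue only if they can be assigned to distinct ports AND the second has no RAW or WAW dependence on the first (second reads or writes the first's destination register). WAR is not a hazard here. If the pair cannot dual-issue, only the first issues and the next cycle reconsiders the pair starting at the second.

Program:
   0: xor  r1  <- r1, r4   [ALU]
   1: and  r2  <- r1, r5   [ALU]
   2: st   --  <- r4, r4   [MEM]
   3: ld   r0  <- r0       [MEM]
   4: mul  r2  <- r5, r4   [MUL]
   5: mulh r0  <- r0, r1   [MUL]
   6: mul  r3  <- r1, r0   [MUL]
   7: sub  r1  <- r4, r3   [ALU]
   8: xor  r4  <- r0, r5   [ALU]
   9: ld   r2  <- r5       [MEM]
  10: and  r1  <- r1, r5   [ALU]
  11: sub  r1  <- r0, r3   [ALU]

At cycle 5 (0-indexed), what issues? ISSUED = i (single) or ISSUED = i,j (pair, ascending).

t=0 i0:xor.ALU ; RAW r1
t=1 i1/i2:and.ALU st.MEM ; 2-wide
t=2 i3/i4:ld.MEM mul.MUL ; 2-wide
t=3 i5:mulh.MUL ; no-port MUL/MUL
t=4 i6:mul.MUL ; RAW r3
t=5 i7/i8:sub.ALU xor.ALU ; 2-wide
t=6 i9/i10:ld.MEM and.ALU ; 2-wide
t=7 i11:sub.ALU ; tail

ISSUED = 7,8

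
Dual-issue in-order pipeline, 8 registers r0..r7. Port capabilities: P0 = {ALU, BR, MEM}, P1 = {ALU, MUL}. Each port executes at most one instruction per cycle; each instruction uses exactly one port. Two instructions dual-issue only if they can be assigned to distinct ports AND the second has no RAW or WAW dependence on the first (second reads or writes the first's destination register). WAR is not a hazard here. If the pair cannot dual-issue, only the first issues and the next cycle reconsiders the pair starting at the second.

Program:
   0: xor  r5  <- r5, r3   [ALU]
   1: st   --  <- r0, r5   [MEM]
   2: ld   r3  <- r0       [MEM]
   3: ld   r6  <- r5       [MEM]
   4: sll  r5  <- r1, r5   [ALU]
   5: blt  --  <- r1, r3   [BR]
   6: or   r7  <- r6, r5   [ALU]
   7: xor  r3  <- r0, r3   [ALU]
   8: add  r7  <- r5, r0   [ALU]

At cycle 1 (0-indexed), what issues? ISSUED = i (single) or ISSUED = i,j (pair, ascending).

ISSUED = 1

[0] i0  xor.ALU  -- RAW r5
[1] i1  st.MEM  -- no-port MEM/MEM
[2] i2  ld.MEM  -- no-port MEM/MEM
[3] i3+i4  ld.MEM;sll.ALU  -- dual
[4] i5+i6  blt.BR;or.ALU  -- dual
[5] i7+i8  xor.ALU;add.ALU  -- dual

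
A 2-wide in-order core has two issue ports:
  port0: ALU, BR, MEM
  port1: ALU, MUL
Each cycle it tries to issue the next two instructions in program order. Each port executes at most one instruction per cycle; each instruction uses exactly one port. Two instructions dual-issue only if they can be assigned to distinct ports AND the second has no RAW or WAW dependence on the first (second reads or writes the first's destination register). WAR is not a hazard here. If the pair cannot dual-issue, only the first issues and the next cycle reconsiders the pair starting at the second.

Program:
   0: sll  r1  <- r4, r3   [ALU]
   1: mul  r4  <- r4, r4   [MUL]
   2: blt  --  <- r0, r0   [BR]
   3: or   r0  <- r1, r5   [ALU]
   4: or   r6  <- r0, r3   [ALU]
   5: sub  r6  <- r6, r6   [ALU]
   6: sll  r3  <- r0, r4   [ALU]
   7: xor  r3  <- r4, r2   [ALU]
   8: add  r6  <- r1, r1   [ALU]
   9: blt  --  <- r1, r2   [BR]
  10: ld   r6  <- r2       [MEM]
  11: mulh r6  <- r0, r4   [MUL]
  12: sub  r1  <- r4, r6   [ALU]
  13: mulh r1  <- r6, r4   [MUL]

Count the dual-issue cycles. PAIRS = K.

PAIRS = 4

#0 head=0: sll.ALU+mul.MUL i0&i1 2-wide
#1 head=2: blt.BR+or.ALU i2&i3 2-wide
#2 head=4: or.ALU i4 RAW+WAW r6
#3 head=5: sub.ALU+sll.ALU i5&i6 2-wide
#4 head=7: xor.ALU+add.ALU i7&i8 2-wide
#5 head=9: blt.BR i9 no-port BR/MEM
#6 head=10: ld.MEM i10 WAW r6
#7 head=11: mulh.MUL i11 RAW r6
#8 head=12: sub.ALU i12 WAW r1
#9 head=13: mulh.MUL i13 tail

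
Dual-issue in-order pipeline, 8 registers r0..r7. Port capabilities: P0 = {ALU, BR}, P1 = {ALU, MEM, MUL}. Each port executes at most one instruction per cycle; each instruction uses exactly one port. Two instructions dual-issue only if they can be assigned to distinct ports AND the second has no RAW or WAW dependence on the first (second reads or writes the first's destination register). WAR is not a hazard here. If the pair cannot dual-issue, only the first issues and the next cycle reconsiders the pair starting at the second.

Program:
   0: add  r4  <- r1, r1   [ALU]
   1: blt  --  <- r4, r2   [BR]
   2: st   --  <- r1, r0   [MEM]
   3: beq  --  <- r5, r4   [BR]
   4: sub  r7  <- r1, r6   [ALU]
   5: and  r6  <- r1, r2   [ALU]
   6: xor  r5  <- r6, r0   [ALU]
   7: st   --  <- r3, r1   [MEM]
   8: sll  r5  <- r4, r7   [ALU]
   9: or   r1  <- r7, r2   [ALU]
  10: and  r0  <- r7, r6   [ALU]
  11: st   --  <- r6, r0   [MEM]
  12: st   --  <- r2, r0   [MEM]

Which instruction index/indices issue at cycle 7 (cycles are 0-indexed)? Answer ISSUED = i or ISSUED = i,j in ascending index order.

ISSUED = 11

0. add @i0  | RAW r4
1. blt st @i1&i2  | 2-wide
2. beq sub @i3&i4  | 2-wide
3. and @i5  | RAW r6
4. xor st @i6&i7  | 2-wide
5. sll or @i8&i9  | 2-wide
6. and @i10  | RAW r0
7. st @i11  | no-port MEM/MEM
8. st @i12  | tail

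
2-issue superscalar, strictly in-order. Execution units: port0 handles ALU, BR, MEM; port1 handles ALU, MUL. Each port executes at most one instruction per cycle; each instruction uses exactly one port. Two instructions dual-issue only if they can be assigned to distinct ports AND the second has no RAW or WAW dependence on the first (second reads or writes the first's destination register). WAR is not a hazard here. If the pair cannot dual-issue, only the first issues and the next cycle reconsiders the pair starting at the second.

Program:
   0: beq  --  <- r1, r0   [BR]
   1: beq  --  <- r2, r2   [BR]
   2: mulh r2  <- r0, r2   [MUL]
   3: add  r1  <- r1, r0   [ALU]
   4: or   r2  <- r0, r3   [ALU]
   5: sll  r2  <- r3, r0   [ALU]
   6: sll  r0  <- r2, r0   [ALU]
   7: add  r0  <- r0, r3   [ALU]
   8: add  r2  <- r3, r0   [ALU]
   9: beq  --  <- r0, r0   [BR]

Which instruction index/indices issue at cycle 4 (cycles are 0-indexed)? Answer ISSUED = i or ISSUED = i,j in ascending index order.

c0: i0 beq  no-port BR/BR
c1: i1/i2 beq;mulh  pair
c2: i3/i4 add;or  pair
c3: i5 sll  RAW r2
c4: i6 sll  RAW+WAW r0
c5: i7 add  RAW r0
c6: i8/i9 add;beq  pair

ISSUED = 6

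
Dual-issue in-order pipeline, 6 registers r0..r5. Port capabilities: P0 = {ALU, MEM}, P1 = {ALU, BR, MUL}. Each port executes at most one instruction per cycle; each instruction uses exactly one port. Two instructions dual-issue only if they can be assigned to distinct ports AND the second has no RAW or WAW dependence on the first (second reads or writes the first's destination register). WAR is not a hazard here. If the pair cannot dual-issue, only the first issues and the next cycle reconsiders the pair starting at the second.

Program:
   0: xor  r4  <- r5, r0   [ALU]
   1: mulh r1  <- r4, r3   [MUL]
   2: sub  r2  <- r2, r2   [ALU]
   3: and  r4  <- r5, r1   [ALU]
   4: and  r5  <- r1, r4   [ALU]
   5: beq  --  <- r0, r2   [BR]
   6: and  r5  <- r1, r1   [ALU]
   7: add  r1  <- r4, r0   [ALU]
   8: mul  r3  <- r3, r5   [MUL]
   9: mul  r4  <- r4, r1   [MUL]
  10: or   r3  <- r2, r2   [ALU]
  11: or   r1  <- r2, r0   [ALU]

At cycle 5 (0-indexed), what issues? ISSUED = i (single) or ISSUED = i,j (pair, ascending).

  cy0 -> i0 (xor) RAW r4
  cy1 -> i1/i2 (mulh+sub) dual
  cy2 -> i3 (and) RAW r4
  cy3 -> i4/i5 (and+beq) dual
  cy4 -> i6/i7 (and+add) dual
  cy5 -> i8 (mul) no-port MUL/MUL
  cy6 -> i9/i10 (mul+or) dual
  cy7 -> i11 (or) tail

ISSUED = 8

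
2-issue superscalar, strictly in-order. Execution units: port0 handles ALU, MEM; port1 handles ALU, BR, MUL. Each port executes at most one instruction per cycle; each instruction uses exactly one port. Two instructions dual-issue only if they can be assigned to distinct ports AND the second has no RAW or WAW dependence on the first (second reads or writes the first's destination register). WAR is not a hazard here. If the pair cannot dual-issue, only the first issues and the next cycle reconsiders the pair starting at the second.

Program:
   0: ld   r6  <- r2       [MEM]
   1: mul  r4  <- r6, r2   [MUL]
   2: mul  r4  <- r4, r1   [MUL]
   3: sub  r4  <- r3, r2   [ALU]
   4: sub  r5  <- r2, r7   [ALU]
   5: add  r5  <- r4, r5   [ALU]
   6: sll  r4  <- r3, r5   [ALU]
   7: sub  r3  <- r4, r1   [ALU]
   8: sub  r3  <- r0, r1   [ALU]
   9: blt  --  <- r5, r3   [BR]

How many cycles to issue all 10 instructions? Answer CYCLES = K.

#0 head=0: ld.MEM i0 RAW r6
#1 head=1: mul.MUL i1 no-port MUL/MUL
#2 head=2: mul.MUL i2 WAW r4
#3 head=3: sub.ALU/sub.ALU i3&i4 pair
#4 head=5: add.ALU i5 RAW r5
#5 head=6: sll.ALU i6 RAW r4
#6 head=7: sub.ALU i7 WAW r3
#7 head=8: sub.ALU i8 RAW r3
#8 head=9: blt.BR i9 tail

CYCLES = 9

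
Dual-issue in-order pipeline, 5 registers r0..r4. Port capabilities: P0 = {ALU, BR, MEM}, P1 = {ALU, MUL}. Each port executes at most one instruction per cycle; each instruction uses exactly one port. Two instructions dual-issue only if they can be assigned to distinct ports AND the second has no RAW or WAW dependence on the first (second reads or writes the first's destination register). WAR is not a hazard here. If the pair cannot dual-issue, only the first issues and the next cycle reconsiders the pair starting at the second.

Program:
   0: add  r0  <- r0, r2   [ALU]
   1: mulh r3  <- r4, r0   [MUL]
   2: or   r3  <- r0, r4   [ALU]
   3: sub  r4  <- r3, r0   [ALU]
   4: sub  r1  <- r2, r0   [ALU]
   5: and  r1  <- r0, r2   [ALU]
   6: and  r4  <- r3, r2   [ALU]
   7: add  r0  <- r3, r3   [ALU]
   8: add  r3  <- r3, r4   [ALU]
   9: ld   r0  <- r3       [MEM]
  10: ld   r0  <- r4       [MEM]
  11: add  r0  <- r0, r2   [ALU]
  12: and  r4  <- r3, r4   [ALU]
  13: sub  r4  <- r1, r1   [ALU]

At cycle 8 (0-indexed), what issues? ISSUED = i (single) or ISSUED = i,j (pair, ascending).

t=0 i0:add ; RAW r0
t=1 i1:mulh ; WAW r3
t=2 i2:or ; RAW r3
t=3 i3/i4:sub/sub ; dual
t=4 i5/i6:and/and ; dual
t=5 i7/i8:add/add ; dual
t=6 i9:ld ; no-port MEM/MEM
t=7 i10:ld ; RAW+WAW r0
t=8 i11/i12:add/and ; dual
t=9 i13:sub ; tail

ISSUED = 11,12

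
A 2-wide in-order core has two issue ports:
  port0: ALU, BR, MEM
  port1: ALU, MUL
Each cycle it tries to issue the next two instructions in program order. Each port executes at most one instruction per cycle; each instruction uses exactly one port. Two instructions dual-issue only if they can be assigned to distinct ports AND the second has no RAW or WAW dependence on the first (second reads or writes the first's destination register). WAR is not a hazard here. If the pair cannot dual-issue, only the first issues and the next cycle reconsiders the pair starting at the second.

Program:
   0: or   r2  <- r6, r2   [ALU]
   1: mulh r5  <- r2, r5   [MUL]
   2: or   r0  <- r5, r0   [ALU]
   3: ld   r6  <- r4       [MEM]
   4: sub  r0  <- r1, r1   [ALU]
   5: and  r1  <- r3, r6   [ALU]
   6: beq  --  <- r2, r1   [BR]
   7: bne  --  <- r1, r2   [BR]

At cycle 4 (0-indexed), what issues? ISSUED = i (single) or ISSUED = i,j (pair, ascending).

ISSUED = 6

  cy0 -> i0 (or) RAW r2
  cy1 -> i1 (mulh) RAW r5
  cy2 -> i2+i3 (or/ld) 2-wide
  cy3 -> i4+i5 (sub/and) 2-wide
  cy4 -> i6 (beq) no-port BR/BR
  cy5 -> i7 (bne) tail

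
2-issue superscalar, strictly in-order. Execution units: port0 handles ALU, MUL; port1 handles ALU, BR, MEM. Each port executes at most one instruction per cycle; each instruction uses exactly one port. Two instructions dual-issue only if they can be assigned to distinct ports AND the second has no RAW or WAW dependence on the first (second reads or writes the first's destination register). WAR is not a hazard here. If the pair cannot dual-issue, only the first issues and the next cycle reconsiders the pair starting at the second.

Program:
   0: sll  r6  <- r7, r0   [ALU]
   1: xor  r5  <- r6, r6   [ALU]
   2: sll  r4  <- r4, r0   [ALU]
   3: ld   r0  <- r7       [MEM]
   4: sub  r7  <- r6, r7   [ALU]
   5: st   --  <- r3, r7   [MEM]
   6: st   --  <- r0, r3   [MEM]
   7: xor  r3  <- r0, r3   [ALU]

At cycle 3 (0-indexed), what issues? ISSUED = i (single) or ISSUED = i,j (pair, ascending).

ISSUED = 5

  cy0 -> i0 (sll) RAW r6
  cy1 -> i1&i2 (xor+sll) pair
  cy2 -> i3&i4 (ld+sub) pair
  cy3 -> i5 (st) no-port MEM/MEM
  cy4 -> i6&i7 (st+xor) pair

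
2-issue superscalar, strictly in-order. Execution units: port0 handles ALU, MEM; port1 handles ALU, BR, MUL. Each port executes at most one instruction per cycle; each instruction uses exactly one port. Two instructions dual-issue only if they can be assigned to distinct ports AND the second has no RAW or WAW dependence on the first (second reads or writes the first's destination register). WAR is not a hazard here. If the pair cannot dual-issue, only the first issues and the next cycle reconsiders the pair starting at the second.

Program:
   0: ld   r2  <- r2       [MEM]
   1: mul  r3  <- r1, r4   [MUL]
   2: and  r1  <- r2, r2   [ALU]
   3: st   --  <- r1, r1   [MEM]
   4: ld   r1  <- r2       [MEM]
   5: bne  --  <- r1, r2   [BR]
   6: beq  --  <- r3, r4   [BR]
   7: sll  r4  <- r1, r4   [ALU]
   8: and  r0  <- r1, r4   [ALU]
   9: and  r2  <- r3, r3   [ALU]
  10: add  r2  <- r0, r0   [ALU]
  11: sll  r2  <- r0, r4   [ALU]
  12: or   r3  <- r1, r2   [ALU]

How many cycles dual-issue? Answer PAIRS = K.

PAIRS = 3

#0 head=0: ld/mul i0&i1 2-wide
#1 head=2: and i2 RAW r1
#2 head=3: st i3 no-port MEM/MEM
#3 head=4: ld i4 RAW r1
#4 head=5: bne i5 no-port BR/BR
#5 head=6: beq/sll i6&i7 2-wide
#6 head=8: and/and i8&i9 2-wide
#7 head=10: add i10 WAW r2
#8 head=11: sll i11 RAW r2
#9 head=12: or i12 tail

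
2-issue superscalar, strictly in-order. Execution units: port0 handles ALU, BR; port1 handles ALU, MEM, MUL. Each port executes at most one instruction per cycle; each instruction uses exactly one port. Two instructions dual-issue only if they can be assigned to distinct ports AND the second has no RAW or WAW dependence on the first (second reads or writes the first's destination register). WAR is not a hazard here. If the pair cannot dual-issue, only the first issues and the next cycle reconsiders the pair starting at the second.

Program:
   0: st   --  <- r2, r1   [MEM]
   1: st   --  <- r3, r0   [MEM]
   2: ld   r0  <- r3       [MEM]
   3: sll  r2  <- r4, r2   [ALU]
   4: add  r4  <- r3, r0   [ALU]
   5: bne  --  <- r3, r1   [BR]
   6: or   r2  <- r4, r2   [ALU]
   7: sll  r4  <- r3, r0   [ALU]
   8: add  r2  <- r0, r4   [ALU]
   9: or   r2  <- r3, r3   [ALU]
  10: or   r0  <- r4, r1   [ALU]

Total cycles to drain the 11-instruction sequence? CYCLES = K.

#0 head=0: st i0 no-port MEM/MEM
#1 head=1: st i1 no-port MEM/MEM
#2 head=2: ld;sll i2,i3 dual
#3 head=4: add;bne i4,i5 dual
#4 head=6: or;sll i6,i7 dual
#5 head=8: add i8 WAW r2
#6 head=9: or;or i9,i10 dual

CYCLES = 7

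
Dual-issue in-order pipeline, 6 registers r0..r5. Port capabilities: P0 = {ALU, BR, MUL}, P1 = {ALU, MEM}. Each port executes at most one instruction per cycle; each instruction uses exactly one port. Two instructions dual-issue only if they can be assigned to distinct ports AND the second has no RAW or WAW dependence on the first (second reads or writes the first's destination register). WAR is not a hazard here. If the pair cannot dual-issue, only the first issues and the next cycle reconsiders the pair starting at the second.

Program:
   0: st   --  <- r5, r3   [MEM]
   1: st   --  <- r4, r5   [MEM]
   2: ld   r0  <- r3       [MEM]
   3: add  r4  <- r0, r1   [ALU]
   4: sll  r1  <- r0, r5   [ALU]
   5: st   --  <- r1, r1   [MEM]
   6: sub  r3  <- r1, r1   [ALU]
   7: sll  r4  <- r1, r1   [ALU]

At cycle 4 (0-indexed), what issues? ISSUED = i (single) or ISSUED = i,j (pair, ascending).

c0: i0 st  no-port MEM/MEM
c1: i1 st  no-port MEM/MEM
c2: i2 ld  RAW r0
c3: i3+i4 add sll  pair
c4: i5+i6 st sub  pair
c5: i7 sll  tail

ISSUED = 5,6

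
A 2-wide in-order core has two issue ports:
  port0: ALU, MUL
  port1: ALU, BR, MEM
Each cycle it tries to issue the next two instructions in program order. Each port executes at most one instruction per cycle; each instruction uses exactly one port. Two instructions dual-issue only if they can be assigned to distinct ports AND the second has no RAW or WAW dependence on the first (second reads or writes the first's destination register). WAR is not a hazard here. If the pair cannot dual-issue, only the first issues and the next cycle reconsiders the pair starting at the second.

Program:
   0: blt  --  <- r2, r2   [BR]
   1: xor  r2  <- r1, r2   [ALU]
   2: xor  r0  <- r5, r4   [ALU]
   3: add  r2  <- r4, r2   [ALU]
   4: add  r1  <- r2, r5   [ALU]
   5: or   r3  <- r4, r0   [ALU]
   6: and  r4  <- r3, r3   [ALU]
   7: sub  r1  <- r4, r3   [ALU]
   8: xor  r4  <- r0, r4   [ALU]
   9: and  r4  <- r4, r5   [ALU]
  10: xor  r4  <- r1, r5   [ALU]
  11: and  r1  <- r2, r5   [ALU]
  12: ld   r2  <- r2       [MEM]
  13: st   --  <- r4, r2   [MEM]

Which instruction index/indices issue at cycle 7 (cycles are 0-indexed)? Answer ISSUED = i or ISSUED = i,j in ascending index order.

#0 head=0: blt xor i0&i1 2-wide
#1 head=2: xor add i2&i3 2-wide
#2 head=4: add or i4&i5 2-wide
#3 head=6: and i6 RAW r4
#4 head=7: sub xor i7&i8 2-wide
#5 head=9: and i9 WAW r4
#6 head=10: xor and i10&i11 2-wide
#7 head=12: ld i12 no-port MEM/MEM
#8 head=13: st i13 tail

ISSUED = 12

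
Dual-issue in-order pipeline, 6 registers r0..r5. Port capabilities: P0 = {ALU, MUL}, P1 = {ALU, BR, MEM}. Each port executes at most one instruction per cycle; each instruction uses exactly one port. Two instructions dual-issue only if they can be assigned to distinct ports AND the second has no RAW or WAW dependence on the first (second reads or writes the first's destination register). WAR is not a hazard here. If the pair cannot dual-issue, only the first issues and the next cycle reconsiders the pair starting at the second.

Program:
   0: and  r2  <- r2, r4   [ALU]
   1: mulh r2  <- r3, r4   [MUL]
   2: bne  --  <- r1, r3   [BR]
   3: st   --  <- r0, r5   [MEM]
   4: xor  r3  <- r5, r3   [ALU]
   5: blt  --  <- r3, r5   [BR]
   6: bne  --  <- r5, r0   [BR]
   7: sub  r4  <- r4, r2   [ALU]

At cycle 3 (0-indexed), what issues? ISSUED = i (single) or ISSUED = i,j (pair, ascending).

  cy0 -> i0 (and) WAW r2
  cy1 -> i1,i2 (mulh+bne) dual
  cy2 -> i3,i4 (st+xor) dual
  cy3 -> i5 (blt) no-port BR/BR
  cy4 -> i6,i7 (bne+sub) dual

ISSUED = 5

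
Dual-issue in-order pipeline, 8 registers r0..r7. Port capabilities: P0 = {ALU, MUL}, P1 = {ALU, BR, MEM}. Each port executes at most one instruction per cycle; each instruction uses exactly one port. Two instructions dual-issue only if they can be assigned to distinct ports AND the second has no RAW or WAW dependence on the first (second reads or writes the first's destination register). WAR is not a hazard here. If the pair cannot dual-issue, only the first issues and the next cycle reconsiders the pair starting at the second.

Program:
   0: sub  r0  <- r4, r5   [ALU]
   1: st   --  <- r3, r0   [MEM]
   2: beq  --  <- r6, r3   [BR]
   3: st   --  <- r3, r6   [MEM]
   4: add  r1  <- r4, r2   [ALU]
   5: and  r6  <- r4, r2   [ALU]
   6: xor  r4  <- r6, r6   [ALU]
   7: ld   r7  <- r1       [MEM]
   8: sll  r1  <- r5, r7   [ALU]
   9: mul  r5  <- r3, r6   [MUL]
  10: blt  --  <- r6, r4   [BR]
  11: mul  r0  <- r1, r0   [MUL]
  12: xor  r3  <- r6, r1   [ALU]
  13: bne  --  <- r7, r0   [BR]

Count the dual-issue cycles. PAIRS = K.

PAIRS = 5

  cy0 -> i0 (sub) RAW r0
  cy1 -> i1 (st) no-port MEM/BR
  cy2 -> i2 (beq) no-port BR/MEM
  cy3 -> i3/i4 (st+add) pair
  cy4 -> i5 (and) RAW r6
  cy5 -> i6/i7 (xor+ld) pair
  cy6 -> i8/i9 (sll+mul) pair
  cy7 -> i10/i11 (blt+mul) pair
  cy8 -> i12/i13 (xor+bne) pair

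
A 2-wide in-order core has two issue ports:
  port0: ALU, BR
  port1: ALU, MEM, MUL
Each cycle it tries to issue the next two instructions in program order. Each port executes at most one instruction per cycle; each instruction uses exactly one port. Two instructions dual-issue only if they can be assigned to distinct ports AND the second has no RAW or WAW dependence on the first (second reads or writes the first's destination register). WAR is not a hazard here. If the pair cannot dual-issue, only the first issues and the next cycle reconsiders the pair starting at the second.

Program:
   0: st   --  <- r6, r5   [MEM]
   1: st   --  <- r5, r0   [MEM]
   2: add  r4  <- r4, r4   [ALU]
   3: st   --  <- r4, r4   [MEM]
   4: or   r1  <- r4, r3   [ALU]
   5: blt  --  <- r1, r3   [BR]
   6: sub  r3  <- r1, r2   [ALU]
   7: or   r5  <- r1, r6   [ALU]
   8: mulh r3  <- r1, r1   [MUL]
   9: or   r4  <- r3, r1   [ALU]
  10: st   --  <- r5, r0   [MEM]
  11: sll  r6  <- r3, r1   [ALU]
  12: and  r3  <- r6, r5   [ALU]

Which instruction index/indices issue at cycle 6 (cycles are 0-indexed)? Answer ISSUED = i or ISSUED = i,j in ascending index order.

#0 head=0: st i0 no-port MEM/MEM
#1 head=1: st;add i1&i2 dual
#2 head=3: st;or i3&i4 dual
#3 head=5: blt;sub i5&i6 dual
#4 head=7: or;mulh i7&i8 dual
#5 head=9: or;st i9&i10 dual
#6 head=11: sll i11 RAW r6
#7 head=12: and i12 tail

ISSUED = 11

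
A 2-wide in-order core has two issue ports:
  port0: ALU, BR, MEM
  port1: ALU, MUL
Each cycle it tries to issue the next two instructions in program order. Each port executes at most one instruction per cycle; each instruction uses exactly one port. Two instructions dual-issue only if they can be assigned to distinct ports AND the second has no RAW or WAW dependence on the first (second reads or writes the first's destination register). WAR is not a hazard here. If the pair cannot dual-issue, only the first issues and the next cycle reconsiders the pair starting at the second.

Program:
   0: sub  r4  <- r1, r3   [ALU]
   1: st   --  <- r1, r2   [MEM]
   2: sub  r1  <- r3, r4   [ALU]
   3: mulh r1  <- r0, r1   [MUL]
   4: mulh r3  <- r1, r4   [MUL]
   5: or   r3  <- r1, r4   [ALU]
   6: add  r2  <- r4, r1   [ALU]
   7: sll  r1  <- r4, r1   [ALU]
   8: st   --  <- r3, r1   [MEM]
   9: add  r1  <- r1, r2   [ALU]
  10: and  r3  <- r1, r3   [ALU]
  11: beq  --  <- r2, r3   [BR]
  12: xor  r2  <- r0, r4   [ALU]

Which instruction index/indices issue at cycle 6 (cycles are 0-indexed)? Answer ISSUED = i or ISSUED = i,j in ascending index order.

[0] i0/i1  sub;st  -- dual
[1] i2  sub  -- RAW+WAW r1
[2] i3  mulh  -- no-port MUL/MUL
[3] i4  mulh  -- WAW r3
[4] i5/i6  or;add  -- dual
[5] i7  sll  -- RAW r1
[6] i8/i9  st;add  -- dual
[7] i10  and  -- RAW r3
[8] i11/i12  beq;xor  -- dual

ISSUED = 8,9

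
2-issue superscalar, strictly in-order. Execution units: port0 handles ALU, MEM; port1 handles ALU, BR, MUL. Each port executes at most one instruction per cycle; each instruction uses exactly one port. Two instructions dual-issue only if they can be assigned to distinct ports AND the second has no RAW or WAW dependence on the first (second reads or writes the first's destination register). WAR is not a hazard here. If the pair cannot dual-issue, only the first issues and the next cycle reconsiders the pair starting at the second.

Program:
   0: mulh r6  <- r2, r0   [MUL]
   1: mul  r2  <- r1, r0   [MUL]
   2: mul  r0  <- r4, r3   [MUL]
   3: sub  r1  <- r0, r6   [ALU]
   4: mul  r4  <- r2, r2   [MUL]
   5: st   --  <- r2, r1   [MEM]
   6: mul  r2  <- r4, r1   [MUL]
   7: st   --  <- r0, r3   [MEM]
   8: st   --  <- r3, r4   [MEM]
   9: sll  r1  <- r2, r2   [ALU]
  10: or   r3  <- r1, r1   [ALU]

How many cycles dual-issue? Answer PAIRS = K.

PAIRS = 3

#0 head=0: mulh i0 no-port MUL/MUL
#1 head=1: mul i1 no-port MUL/MUL
#2 head=2: mul i2 RAW r0
#3 head=3: sub mul i3+i4 pair
#4 head=5: st mul i5+i6 pair
#5 head=7: st i7 no-port MEM/MEM
#6 head=8: st sll i8+i9 pair
#7 head=10: or i10 tail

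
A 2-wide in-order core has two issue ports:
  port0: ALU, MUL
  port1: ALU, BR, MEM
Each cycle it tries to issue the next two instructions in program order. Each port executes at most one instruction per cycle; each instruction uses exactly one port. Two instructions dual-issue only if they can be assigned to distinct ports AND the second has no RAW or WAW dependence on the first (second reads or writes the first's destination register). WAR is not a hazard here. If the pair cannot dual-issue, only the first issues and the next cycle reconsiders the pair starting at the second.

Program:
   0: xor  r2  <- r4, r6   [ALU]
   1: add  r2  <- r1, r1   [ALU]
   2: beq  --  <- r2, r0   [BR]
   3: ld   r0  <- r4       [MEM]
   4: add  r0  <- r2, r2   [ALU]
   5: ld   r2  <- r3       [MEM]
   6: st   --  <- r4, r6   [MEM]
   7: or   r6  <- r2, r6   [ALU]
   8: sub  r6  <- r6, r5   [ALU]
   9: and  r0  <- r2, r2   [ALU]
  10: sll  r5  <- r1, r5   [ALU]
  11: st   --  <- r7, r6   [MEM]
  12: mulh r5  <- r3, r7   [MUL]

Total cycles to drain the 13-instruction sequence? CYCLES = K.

t=0 i0:xor.ALU ; WAW r2
t=1 i1:add.ALU ; RAW r2
t=2 i2:beq.BR ; no-port BR/MEM
t=3 i3:ld.MEM ; WAW r0
t=4 i4/i5:add.ALU;ld.MEM ; dual
t=5 i6/i7:st.MEM;or.ALU ; dual
t=6 i8/i9:sub.ALU;and.ALU ; dual
t=7 i10/i11:sll.ALU;st.MEM ; dual
t=8 i12:mulh.MUL ; tail

CYCLES = 9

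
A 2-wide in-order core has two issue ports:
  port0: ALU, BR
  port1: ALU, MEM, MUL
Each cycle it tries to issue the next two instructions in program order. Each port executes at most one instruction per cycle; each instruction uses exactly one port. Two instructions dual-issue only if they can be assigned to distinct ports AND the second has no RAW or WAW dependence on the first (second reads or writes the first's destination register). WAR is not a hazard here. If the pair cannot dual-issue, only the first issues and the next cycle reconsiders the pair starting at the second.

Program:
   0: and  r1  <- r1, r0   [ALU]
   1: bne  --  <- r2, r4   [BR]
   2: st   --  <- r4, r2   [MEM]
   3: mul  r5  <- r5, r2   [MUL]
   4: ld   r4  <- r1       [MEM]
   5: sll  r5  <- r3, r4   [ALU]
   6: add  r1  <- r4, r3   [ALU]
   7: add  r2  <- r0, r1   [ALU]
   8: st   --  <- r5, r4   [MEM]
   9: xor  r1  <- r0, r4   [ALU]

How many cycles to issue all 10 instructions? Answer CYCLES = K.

CYCLES = 7

t=0 i0+i1:and.ALU bne.BR ; 2-wide
t=1 i2:st.MEM ; no-port MEM/MUL
t=2 i3:mul.MUL ; no-port MUL/MEM
t=3 i4:ld.MEM ; RAW r4
t=4 i5+i6:sll.ALU add.ALU ; 2-wide
t=5 i7+i8:add.ALU st.MEM ; 2-wide
t=6 i9:xor.ALU ; tail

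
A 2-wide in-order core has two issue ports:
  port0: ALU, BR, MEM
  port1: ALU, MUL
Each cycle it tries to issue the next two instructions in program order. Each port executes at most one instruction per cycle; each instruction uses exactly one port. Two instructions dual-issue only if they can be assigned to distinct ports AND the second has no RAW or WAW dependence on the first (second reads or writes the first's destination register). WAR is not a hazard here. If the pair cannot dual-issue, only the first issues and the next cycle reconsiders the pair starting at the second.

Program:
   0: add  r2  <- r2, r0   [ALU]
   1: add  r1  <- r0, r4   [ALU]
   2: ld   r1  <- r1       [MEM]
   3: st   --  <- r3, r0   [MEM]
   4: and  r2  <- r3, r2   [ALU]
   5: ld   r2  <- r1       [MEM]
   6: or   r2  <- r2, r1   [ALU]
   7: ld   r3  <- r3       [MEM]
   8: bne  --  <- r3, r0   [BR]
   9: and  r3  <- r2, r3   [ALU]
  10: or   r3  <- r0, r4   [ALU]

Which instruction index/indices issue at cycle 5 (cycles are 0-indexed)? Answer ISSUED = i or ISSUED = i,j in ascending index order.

[0] i0,i1  add add  -- 2-wide
[1] i2  ld  -- no-port MEM/MEM
[2] i3,i4  st and  -- 2-wide
[3] i5  ld  -- RAW+WAW r2
[4] i6,i7  or ld  -- 2-wide
[5] i8,i9  bne and  -- 2-wide
[6] i10  or  -- tail

ISSUED = 8,9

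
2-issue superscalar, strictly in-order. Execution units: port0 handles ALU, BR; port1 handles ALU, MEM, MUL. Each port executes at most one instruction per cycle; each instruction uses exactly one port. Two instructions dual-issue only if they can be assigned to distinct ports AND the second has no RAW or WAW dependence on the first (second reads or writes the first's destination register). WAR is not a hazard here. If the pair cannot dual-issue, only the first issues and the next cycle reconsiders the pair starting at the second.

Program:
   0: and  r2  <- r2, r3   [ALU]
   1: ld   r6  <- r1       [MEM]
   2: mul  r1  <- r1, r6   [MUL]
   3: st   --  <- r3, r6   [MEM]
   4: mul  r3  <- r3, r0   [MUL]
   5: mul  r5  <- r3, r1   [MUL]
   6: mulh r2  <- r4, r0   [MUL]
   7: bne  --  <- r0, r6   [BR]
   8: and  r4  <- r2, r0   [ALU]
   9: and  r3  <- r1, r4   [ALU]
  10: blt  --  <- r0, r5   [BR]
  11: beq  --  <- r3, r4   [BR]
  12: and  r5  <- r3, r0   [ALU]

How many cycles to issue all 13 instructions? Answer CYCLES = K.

CYCLES = 9

c0: i0,i1 and+ld  dual
c1: i2 mul  no-port MUL/MEM
c2: i3 st  no-port MEM/MUL
c3: i4 mul  no-port MUL/MUL
c4: i5 mul  no-port MUL/MUL
c5: i6,i7 mulh+bne  dual
c6: i8 and  RAW r4
c7: i9,i10 and+blt  dual
c8: i11,i12 beq+and  dual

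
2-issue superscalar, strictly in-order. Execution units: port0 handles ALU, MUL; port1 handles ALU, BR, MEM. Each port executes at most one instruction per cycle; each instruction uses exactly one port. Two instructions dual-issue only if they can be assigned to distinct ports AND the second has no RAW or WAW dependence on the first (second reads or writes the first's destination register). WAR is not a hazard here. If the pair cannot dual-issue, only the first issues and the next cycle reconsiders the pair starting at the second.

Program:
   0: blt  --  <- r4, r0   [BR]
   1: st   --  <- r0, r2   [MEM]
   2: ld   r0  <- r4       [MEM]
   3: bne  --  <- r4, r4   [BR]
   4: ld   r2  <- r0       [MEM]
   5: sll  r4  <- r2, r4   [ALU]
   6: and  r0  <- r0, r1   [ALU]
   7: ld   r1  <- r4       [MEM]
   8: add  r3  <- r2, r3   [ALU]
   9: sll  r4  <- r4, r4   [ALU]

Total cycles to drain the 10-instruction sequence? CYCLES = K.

CYCLES = 8

[0] i0  blt  -- no-port BR/MEM
[1] i1  st  -- no-port MEM/MEM
[2] i2  ld  -- no-port MEM/BR
[3] i3  bne  -- no-port BR/MEM
[4] i4  ld  -- RAW r2
[5] i5+i6  sll/and  -- pair
[6] i7+i8  ld/add  -- pair
[7] i9  sll  -- tail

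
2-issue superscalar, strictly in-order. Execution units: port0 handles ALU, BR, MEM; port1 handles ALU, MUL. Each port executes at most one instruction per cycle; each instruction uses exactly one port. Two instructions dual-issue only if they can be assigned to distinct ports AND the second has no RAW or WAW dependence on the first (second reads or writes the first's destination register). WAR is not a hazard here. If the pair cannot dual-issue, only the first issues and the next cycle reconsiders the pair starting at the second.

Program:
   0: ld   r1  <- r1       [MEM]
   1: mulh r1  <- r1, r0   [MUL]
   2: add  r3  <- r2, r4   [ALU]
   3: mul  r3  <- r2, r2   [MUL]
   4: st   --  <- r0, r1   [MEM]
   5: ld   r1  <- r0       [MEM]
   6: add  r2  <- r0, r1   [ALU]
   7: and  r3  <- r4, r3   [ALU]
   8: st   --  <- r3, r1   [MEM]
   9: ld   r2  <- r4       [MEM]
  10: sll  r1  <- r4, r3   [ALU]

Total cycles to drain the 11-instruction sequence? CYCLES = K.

CYCLES = 7

#0 head=0: ld i0 RAW+WAW r1
#1 head=1: mulh+add i1+i2 2-wide
#2 head=3: mul+st i3+i4 2-wide
#3 head=5: ld i5 RAW r1
#4 head=6: add+and i6+i7 2-wide
#5 head=8: st i8 no-port MEM/MEM
#6 head=9: ld+sll i9+i10 2-wide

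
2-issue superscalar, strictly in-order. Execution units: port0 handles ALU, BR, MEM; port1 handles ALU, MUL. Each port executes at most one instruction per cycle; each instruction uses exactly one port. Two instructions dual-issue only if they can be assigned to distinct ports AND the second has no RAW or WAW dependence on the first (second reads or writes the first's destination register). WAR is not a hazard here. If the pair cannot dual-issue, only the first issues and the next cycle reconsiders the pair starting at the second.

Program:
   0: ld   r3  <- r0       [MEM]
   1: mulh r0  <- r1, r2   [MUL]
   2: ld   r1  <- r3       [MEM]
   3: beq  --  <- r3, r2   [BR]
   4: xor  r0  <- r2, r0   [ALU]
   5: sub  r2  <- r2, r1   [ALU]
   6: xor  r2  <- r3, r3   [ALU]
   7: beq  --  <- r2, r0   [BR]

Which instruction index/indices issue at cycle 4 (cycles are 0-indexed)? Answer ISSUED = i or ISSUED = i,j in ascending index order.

ISSUED = 6

t=0 i0,i1:ld;mulh ; dual
t=1 i2:ld ; no-port MEM/BR
t=2 i3,i4:beq;xor ; dual
t=3 i5:sub ; WAW r2
t=4 i6:xor ; RAW r2
t=5 i7:beq ; tail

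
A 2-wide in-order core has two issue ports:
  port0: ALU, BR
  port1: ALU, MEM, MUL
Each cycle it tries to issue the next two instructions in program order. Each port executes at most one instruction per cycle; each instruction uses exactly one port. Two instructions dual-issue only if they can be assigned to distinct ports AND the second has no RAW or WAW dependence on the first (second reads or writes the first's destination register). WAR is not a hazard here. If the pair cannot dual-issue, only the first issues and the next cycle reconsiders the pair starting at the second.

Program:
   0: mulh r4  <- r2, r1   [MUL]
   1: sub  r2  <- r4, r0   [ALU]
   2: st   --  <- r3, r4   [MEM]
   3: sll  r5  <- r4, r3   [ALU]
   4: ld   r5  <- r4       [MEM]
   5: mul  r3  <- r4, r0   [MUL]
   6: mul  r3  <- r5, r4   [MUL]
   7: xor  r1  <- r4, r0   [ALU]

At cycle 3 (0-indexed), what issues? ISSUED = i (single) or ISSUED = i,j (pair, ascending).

ISSUED = 4

c0: i0 mulh.MUL  RAW r4
c1: i1+i2 sub.ALU;st.MEM  dual
c2: i3 sll.ALU  WAW r5
c3: i4 ld.MEM  no-port MEM/MUL
c4: i5 mul.MUL  no-port MUL/MUL
c5: i6+i7 mul.MUL;xor.ALU  dual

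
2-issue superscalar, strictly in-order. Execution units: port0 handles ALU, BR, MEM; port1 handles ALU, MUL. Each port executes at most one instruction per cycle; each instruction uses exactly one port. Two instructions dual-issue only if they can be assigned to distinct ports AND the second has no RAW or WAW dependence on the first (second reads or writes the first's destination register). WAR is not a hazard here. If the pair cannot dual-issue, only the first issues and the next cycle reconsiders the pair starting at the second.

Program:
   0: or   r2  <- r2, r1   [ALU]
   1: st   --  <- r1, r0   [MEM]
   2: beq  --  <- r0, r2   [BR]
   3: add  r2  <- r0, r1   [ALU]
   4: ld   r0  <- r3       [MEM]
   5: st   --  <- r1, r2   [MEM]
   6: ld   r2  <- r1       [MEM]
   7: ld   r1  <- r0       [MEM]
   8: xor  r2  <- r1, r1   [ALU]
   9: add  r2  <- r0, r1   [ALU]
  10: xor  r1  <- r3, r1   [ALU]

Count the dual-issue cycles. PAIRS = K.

PAIRS = 3

c0: i0,i1 or;st  2-wide
c1: i2,i3 beq;add  2-wide
c2: i4 ld  no-port MEM/MEM
c3: i5 st  no-port MEM/MEM
c4: i6 ld  no-port MEM/MEM
c5: i7 ld  RAW r1
c6: i8 xor  WAW r2
c7: i9,i10 add;xor  2-wide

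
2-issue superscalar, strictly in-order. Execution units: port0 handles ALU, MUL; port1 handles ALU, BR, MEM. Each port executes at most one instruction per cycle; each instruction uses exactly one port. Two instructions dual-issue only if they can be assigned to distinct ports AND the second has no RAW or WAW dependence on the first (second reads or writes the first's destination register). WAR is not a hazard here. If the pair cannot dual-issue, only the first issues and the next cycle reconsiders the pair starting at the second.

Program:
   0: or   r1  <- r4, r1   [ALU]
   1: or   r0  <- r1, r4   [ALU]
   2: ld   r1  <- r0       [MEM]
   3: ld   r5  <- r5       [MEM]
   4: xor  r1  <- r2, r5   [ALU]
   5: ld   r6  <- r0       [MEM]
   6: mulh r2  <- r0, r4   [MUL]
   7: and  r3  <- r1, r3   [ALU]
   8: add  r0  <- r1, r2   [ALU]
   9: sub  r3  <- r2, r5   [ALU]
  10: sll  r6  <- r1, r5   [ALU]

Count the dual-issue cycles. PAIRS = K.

  cy0 -> i0 (or.ALU) RAW r1
  cy1 -> i1 (or.ALU) RAW r0
  cy2 -> i2 (ld.MEM) no-port MEM/MEM
  cy3 -> i3 (ld.MEM) RAW r5
  cy4 -> i4+i5 (xor.ALU ld.MEM) 2-wide
  cy5 -> i6+i7 (mulh.MUL and.ALU) 2-wide
  cy6 -> i8+i9 (add.ALU sub.ALU) 2-wide
  cy7 -> i10 (sll.ALU) tail

PAIRS = 3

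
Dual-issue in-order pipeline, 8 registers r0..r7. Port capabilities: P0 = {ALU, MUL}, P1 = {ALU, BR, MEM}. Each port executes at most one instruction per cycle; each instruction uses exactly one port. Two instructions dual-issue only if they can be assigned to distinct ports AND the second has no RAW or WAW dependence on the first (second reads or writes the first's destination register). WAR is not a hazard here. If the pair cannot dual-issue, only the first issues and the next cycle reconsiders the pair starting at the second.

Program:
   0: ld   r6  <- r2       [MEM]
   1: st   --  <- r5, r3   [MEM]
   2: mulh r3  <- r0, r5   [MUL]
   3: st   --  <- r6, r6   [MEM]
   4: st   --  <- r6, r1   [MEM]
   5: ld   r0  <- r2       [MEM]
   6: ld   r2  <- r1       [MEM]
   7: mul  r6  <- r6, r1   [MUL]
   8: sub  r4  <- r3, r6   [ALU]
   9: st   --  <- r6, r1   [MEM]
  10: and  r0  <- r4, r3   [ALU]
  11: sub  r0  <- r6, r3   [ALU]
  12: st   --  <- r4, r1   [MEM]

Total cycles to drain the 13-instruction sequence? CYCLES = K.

0. ld.MEM @i0  | no-port MEM/MEM
1. st.MEM/mulh.MUL @i1&i2  | dual
2. st.MEM @i3  | no-port MEM/MEM
3. st.MEM @i4  | no-port MEM/MEM
4. ld.MEM @i5  | no-port MEM/MEM
5. ld.MEM/mul.MUL @i6&i7  | dual
6. sub.ALU/st.MEM @i8&i9  | dual
7. and.ALU @i10  | WAW r0
8. sub.ALU/st.MEM @i11&i12  | dual

CYCLES = 9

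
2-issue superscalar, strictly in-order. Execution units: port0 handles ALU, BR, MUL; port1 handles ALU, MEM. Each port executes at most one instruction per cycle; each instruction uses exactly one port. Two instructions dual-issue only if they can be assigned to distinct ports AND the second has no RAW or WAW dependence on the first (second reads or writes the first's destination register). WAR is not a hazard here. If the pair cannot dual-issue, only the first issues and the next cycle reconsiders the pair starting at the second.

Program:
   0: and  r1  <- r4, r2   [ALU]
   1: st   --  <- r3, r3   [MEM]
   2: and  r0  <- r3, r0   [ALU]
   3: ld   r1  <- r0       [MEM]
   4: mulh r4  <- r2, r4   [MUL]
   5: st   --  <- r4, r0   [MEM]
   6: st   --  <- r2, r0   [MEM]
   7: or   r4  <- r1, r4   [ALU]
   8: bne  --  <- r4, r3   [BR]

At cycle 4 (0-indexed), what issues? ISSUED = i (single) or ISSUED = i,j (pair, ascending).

  cy0 -> i0/i1 (and.ALU/st.MEM) pair
  cy1 -> i2 (and.ALU) RAW r0
  cy2 -> i3/i4 (ld.MEM/mulh.MUL) pair
  cy3 -> i5 (st.MEM) no-port MEM/MEM
  cy4 -> i6/i7 (st.MEM/or.ALU) pair
  cy5 -> i8 (bne.BR) tail

ISSUED = 6,7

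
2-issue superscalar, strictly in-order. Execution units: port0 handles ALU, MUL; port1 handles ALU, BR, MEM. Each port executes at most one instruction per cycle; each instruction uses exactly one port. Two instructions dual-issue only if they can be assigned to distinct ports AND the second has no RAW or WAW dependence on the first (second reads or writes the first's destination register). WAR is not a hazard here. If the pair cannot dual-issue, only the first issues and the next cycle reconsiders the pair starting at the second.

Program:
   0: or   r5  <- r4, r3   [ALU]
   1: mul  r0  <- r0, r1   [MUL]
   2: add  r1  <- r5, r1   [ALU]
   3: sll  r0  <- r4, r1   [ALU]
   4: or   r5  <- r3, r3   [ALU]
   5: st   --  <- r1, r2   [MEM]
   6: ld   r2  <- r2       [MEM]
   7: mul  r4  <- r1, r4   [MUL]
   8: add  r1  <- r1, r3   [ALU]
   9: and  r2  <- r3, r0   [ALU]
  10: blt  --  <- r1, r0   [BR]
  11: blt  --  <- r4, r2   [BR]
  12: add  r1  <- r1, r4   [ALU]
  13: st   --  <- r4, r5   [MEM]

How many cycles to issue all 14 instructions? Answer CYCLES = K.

CYCLES = 9

#0 head=0: or.ALU+mul.MUL i0/i1 dual
#1 head=2: add.ALU i2 RAW r1
#2 head=3: sll.ALU+or.ALU i3/i4 dual
#3 head=5: st.MEM i5 no-port MEM/MEM
#4 head=6: ld.MEM+mul.MUL i6/i7 dual
#5 head=8: add.ALU+and.ALU i8/i9 dual
#6 head=10: blt.BR i10 no-port BR/BR
#7 head=11: blt.BR+add.ALU i11/i12 dual
#8 head=13: st.MEM i13 tail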